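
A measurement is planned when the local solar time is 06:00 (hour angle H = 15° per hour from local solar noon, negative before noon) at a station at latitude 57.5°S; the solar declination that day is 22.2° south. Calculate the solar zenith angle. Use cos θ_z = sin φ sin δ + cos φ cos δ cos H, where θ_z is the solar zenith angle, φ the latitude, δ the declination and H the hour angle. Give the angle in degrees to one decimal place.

Hour angle H = 15° × (6 − 12) = -90.00°.
cos θ_z = sin φ sin δ + cos φ cos δ cos H = (-0.8434)(-0.3778) + (0.5373)(0.9259)(0.0000) = 0.3186.
θ_z = arccos(0.3186) = 71.42°.

71.4°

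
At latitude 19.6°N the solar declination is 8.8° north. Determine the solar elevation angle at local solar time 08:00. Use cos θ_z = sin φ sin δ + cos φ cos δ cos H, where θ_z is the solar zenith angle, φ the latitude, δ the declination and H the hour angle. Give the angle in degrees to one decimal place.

Hour angle H = 15° × (8 − 12) = -60.00°.
cos θ_z = sin(19.6°) sin(8.8°) + cos(19.6°) cos(8.8°) cos(-60.00°) = 0.0513 + 0.4655 = 0.5168.
θ_z = arccos(0.5168) = 58.88°, so the elevation is 90° − 58.88° = 31.12°.

31.1°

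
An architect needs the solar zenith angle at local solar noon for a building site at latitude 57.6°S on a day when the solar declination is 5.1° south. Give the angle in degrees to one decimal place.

At local solar noon the hour angle is zero, so the zenith angle is |φ − δ| = |-57.6° − (-5.1°)| = 52.5°.

52.5°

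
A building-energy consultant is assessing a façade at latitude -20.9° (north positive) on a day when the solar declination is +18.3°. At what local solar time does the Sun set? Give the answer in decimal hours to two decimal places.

The sunset hour angle satisfies cos H_s = −tan φ tan δ = 0.1263, giving H_s = 82.74°.
Sunset is at 12 + H_s/15 = 12 + 5.516 = 17.516 h local solar time.

17.52 h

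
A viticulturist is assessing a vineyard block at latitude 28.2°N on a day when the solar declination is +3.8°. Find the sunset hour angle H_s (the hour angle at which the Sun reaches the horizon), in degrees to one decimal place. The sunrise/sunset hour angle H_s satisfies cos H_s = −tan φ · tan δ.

The sunset hour angle satisfies cos H_s = −tan φ tan δ = -0.0356, giving H_s = 92.04°.

92.0°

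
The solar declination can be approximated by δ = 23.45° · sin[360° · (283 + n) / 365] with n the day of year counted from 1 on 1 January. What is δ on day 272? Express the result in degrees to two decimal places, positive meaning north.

360 × (283 + 272) / 365 = 547.397°; sin(547.397°) = -0.1287.
δ = 23.45 × -0.1287 = -3.018° ≈ -3.02°.

-3.02°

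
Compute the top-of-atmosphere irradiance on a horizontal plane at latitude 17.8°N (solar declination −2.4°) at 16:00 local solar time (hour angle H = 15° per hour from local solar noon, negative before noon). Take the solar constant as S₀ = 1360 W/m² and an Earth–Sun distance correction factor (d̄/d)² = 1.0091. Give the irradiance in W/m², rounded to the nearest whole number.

Hour angle H = 15° × (16 − 12) = 60.00°.
With φ = 17.8°, δ = -2.4°, H = 60.00°: sin φ sin δ = -0.0128, cos φ cos δ cos H = 0.4756, so cos θ_z = 0.4628.
Top-of-atmosphere irradiance = S₀ (d̄/d)² cos θ_z = 1360 × 1.0091 × 0.4628 = 635.14 W/m².

635 W/m²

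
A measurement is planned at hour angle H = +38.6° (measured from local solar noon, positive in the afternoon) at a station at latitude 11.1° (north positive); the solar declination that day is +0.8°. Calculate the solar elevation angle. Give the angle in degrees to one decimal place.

50.3°

cos θ_z = sin(11.1°) sin(0.8°) + cos(11.1°) cos(0.8°) cos(38.60°) = 0.0027 + 0.7668 = 0.7695.
θ_z = arccos(0.7695) = 39.69°, so the elevation is 90° − 39.69° = 50.31°.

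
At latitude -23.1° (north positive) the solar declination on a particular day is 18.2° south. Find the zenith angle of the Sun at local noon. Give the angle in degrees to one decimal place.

4.9°

At local solar noon the hour angle is zero, so the zenith angle is |φ − δ| = |-23.1° − (-18.2°)| = 4.9°.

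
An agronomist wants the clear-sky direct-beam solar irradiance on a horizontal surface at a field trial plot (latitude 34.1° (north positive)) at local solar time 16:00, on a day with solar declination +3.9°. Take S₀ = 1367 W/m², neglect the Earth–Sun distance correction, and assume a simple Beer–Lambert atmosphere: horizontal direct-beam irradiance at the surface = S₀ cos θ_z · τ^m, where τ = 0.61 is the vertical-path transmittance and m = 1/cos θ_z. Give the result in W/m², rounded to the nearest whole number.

Hour angle H = 15° × (16 − 12) = 60.00°.
cos θ_z = sin φ sin δ + cos φ cos δ cos H = (0.5606)(0.0680) + (0.8281)(0.9977)(0.5000) = 0.4512.
Air mass m = 1/cos θ_z = 1/0.4512 = 2.216; τ^m = 0.61^2.216 = 0.3344.
Surface direct beam = 1367 × 0.4512 × 0.3344 = 206.25 W/m².

206 W/m²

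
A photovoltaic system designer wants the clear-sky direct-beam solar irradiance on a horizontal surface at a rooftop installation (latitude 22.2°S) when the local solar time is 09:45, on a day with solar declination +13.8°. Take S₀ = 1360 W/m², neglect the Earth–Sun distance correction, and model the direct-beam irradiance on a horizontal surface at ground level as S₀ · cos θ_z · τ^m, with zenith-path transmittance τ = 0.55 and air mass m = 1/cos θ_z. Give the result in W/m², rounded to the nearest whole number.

360 W/m²

Hour angle H = 15° × (9.75 − 12) = -33.75°.
cos θ_z = sin(-22.2°) sin(13.8°) + cos(-22.2°) cos(13.8°) cos(-33.75°) = -0.0901 + 0.7476 = 0.6575.
Air mass m = 1/cos θ_z = 1/0.6575 = 1.521; τ^m = 0.55^1.521 = 0.4028.
Surface direct beam = 1360 × 0.6575 × 0.4028 = 360.18 W/m².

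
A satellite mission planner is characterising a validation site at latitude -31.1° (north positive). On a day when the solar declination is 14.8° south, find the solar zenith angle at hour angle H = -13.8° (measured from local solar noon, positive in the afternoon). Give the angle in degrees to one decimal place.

20.6°

cos θ_z = sin(-31.1°) sin(-14.8°) + cos(-31.1°) cos(-14.8°) cos(-13.80°) = 0.1319 + 0.8040 = 0.9359.
θ_z = arccos(0.9359) = 20.63°.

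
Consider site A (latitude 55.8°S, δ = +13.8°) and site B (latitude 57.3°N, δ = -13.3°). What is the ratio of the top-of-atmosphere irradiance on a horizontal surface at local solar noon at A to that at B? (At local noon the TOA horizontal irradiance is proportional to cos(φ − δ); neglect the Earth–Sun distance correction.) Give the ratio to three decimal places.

A: cos θ_z = cos(-55.8° − (13.8°)) = 0.3486.
B: cos θ_z = cos(57.3° − (-13.3°)) = 0.3322.
Ratio A/B = 0.3486 / 0.3322 = 1.0494.

1.049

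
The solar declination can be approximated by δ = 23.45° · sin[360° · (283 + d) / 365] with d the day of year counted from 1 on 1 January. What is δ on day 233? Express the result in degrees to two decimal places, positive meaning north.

360 × (283 + 233) / 365 = 508.932°; sin(508.932°) = 0.5161.
δ = 23.45 × 0.5161 = 12.103° ≈ +12.10°.

+12.10°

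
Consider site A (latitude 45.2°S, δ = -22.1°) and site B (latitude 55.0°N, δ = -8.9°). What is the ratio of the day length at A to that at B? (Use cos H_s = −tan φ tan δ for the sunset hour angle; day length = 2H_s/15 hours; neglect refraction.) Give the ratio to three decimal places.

A: H_s = arccos(−tan -45.2° · tan -22.1°) = 114.14°, so 2H_s/15 = 15.2187 h.
B: H_s = arccos(−tan 55.0° · tan -8.9°) = 77.08°, so 2H_s/15 = 10.2773 h.
Ratio A/B = 15.2187 / 10.2773 = 1.4808.

1.481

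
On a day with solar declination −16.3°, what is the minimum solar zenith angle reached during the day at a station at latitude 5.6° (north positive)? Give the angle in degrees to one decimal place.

At local solar noon the hour angle is zero, so the zenith angle is |φ − δ| = |5.6° − (-16.3°)| = 21.9°.

21.9°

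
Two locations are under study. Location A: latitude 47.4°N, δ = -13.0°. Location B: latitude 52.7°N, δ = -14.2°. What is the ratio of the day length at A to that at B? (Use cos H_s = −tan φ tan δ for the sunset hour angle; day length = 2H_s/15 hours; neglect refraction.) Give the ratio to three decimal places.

A: H_s = arccos(−tan 47.4° · tan -13.0°) = 75.46°, so 2H_s/15 = 10.0613 h.
B: H_s = arccos(−tan 52.7° · tan -14.2°) = 70.60°, so 2H_s/15 = 9.4133 h.
Ratio A/B = 10.0613 / 9.4133 = 1.0688.

1.069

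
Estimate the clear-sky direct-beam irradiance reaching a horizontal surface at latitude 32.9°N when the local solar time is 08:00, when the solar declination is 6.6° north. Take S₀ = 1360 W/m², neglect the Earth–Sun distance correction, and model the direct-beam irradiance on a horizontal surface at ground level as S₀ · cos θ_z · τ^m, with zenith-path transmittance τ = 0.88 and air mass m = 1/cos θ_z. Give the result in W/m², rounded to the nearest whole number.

Hour angle H = 15° × (8 − 12) = -60.00°.
cos θ_z = sin(32.9°) sin(6.6°) + cos(32.9°) cos(6.6°) cos(-60.00°) = 0.0624 + 0.4170 = 0.4794.
Air mass m = 1/cos θ_z = 1/0.4794 = 2.086; τ^m = 0.88^2.086 = 0.7659.
Surface direct beam = 1360 × 0.4794 × 0.7659 = 499.35 W/m².

499 W/m²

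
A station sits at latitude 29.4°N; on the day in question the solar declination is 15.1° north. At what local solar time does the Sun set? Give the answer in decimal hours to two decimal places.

The sunset hour angle satisfies cos H_s = −tan φ tan δ = -0.1520, giving H_s = 98.74°.
Sunset is at 12 + H_s/15 = 12 + 6.583 = 18.583 h local solar time.

18.58 h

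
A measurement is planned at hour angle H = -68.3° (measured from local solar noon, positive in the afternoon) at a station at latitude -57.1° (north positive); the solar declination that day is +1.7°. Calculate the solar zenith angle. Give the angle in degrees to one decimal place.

79.9°

cos θ_z = sin φ sin δ + cos φ cos δ cos H = (-0.8396)(0.0297) + (0.5432)(0.9996)(0.3697) = 0.1758.
θ_z = arccos(0.1758) = 79.87°.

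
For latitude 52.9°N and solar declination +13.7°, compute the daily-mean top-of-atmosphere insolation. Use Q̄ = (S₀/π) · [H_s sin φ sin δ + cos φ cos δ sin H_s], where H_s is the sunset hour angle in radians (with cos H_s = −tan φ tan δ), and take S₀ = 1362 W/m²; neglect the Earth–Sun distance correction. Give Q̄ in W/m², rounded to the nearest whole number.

The sunset hour angle satisfies cos H_s = −tan φ tan δ = -0.3223, giving H_s = 108.80°. In radians, H_s = 1.8989.
H_s sin φ sin δ = 1.8989 × 0.7976 × 0.2368 = 0.3586.
cos φ cos δ sin H_s = 0.6032 × 0.9715 × 0.9467 = 0.5548.
Q̄ = (1362/π) × (0.3586 + 0.5548) = 433.54 × 0.9134 = 396.00 W/m².

396 W/m²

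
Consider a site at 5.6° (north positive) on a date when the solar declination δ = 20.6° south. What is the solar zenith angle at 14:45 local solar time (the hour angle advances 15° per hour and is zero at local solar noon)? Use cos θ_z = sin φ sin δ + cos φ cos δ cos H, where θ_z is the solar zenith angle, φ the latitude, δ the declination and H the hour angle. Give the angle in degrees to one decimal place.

48.2°

Hour angle H = 15° × (14.75 − 12) = 41.25°.
cos θ_z = sin(5.6°) sin(-20.6°) + cos(5.6°) cos(-20.6°) cos(41.25°) = -0.0343 + 0.7004 = 0.6661.
θ_z = arccos(0.6661) = 48.23°.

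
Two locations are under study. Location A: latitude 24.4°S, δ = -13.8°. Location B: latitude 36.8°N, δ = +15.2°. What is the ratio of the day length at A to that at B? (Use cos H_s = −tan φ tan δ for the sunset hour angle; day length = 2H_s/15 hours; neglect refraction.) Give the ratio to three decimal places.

0.948

A: H_s = arccos(−tan -24.4° · tan -13.8°) = 96.40°, so 2H_s/15 = 12.8533 h.
B: H_s = arccos(−tan 36.8° · tan 15.2°) = 101.73°, so 2H_s/15 = 13.5640 h.
Ratio A/B = 12.8533 / 13.5640 = 0.9476.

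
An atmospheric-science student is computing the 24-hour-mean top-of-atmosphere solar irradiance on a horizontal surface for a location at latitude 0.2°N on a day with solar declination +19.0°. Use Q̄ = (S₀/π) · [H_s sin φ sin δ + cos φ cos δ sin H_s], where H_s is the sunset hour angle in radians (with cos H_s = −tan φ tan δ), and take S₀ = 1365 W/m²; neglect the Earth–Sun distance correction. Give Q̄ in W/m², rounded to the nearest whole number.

The sunset hour angle satisfies cos H_s = −tan φ tan δ = -0.0012, giving H_s = 90.07°. In radians, H_s = 1.5720.
H_s sin φ sin δ = 1.5720 × 0.0035 × 0.3256 = 0.0018.
cos φ cos δ sin H_s = 1.0000 × 0.9455 × 1.0000 = 0.9455.
Q̄ = (1365/π) × (0.0018 + 0.9455) = 434.49 × 0.9473 = 411.59 W/m².

412 W/m²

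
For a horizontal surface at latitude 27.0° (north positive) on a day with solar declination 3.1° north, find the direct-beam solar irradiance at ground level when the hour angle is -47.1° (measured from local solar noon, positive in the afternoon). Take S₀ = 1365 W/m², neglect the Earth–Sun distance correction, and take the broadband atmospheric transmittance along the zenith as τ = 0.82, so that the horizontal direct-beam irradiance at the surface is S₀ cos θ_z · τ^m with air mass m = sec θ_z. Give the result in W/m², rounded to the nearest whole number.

With φ = 27.0°, δ = 3.1°, H = -47.10°: sin φ sin δ = 0.0246, cos φ cos δ cos H = 0.6056, so cos θ_z = 0.6302.
Air mass m = 1/cos θ_z = 1/0.6302 = 1.587; τ^m = 0.82^1.587 = 0.7298.
Surface direct beam = 1365 × 0.6302 × 0.7298 = 627.79 W/m².

628 W/m²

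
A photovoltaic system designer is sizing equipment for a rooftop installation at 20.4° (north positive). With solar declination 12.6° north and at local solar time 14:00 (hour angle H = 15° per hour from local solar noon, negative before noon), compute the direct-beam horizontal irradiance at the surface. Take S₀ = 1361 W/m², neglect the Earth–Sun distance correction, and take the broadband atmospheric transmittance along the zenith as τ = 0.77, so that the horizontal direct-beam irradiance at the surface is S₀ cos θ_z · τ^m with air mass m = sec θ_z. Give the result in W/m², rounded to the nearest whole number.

874 W/m²

Hour angle H = 15° × (14 − 12) = 30.00°.
cos θ_z = sin φ sin δ + cos φ cos δ cos H = (0.3486)(0.2181) + (0.9373)(0.9759)(0.8660) = 0.8682.
Air mass m = 1/cos θ_z = 1/0.8682 = 1.152; τ^m = 0.77^1.152 = 0.7400.
Surface direct beam = 1361 × 0.8682 × 0.7400 = 874.40 W/m².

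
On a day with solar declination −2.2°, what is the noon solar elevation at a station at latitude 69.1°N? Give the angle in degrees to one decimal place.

18.7°

At local solar noon the hour angle is zero, so the elevation is 90° − |φ − δ| = 90° − |69.1° − (-2.2°)| = 90° − 71.3° = 18.7°.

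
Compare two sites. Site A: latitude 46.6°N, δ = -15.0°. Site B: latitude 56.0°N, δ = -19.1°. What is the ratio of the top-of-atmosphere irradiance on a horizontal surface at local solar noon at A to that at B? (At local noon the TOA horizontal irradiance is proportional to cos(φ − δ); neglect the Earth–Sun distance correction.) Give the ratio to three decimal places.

A: cos θ_z = cos(46.6° − (-15.0°)) = 0.4756.
B: cos θ_z = cos(56.0° − (-19.1°)) = 0.2571.
Ratio A/B = 0.4756 / 0.2571 = 1.8499.

1.850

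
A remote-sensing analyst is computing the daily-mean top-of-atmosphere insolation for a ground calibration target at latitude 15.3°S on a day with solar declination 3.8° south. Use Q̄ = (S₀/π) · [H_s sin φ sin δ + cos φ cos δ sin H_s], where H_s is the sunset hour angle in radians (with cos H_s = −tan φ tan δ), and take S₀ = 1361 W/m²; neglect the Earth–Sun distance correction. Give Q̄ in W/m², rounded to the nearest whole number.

cos H_s = −tan(-15.3°) · tan(-3.8°) = -0.0182, so H_s = arccos(-0.0182) = 91.04°. In radians, H_s = 1.5889.
H_s sin φ sin δ = 1.5889 × -0.2639 × -0.0663 = 0.0278.
cos φ cos δ sin H_s = 0.9646 × 0.9978 × 0.9998 = 0.9623.
Q̄ = (1361/π) × (0.0278 + 0.9623) = 433.22 × 0.9901 = 428.93 W/m².

429 W/m²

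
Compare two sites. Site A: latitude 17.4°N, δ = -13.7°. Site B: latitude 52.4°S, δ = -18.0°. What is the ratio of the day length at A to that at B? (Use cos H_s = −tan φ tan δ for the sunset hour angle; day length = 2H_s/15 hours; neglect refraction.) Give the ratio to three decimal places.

0.745

A: H_s = arccos(−tan 17.4° · tan -13.7°) = 85.62°, so 2H_s/15 = 11.4160 h.
B: H_s = arccos(−tan -52.4° · tan -18.0°) = 114.96°, so 2H_s/15 = 15.3280 h.
Ratio A/B = 11.4160 / 15.3280 = 0.7448.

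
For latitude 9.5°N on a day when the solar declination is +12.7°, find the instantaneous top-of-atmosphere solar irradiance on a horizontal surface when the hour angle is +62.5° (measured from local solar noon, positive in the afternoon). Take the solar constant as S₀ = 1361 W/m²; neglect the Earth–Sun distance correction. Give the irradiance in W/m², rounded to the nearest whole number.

cos θ_z = sin φ sin δ + cos φ cos δ cos H = (0.1650)(0.2198) + (0.9863)(0.9755)(0.4617) = 0.4805.
Top-of-atmosphere irradiance = S₀ cos θ_z = 1361 × 0.4805 = 653.96 W/m².

654 W/m²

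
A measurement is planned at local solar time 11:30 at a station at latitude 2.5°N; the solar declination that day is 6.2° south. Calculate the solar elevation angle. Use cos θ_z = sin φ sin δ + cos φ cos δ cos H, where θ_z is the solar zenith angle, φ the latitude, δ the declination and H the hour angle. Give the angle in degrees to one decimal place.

78.5°

Hour angle H = 15° × (11.5 − 12) = -7.50°.
cos θ_z = sin φ sin δ + cos φ cos δ cos H = (0.0436)(-0.1080) + (0.9990)(0.9942)(0.9914) = 0.9800.
θ_z = arccos(0.9800) = 11.48°, so the elevation is 90° − 11.48° = 78.52°.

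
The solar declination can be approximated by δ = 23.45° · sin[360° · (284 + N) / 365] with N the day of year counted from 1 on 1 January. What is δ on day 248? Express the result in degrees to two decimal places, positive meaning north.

360 × (284 + 248) / 365 = 524.712°; sin(524.712°) = 0.2637.
δ = 23.45 × 0.2637 = 6.184° ≈ +6.18°.

+6.18°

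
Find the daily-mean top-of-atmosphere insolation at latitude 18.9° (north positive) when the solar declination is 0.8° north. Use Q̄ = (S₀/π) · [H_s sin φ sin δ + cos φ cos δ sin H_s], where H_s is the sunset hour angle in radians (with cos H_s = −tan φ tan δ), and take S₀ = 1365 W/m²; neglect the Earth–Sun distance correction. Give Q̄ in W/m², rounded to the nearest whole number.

414 W/m²

The sunset hour angle satisfies cos H_s = −tan φ tan δ = -0.0048, giving H_s = 90.28°. In radians, H_s = 1.5757.
H_s sin φ sin δ = 1.5757 × 0.3239 × 0.0140 = 0.0071.
cos φ cos δ sin H_s = 0.9461 × 0.9999 × 1.0000 = 0.9460.
Q̄ = (1365/π) × (0.0071 + 0.9460) = 434.49 × 0.9531 = 414.11 W/m².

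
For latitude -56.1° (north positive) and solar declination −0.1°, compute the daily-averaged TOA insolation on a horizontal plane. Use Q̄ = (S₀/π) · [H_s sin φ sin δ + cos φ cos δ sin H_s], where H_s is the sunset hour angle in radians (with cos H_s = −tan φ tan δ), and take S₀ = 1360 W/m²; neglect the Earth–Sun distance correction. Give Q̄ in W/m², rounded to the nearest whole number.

The sunset hour angle satisfies cos H_s = −tan φ tan δ = -0.0026, giving H_s = 90.15°. In radians, H_s = 1.5734.
H_s sin φ sin δ = 1.5734 × -0.8300 × -0.0017 = 0.0022.
cos φ cos δ sin H_s = 0.5577 × 1.0000 × 1.0000 = 0.5577.
Q̄ = (1360/π) × (0.0022 + 0.5577) = 432.90 × 0.5599 = 242.38 W/m².

242 W/m²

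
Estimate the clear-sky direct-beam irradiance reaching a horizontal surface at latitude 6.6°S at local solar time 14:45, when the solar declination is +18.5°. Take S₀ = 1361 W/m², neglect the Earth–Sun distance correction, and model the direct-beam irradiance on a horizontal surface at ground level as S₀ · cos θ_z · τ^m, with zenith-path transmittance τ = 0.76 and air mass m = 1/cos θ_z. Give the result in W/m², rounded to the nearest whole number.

Hour angle H = 15° × (14.75 − 12) = 41.25°.
cos θ_z = sin(-6.6°) sin(18.5°) + cos(-6.6°) cos(18.5°) cos(41.25°) = -0.0365 + 0.7083 = 0.6718.
Air mass m = 1/cos θ_z = 1/0.6718 = 1.489; τ^m = 0.76^1.489 = 0.6646.
Surface direct beam = 1361 × 0.6718 × 0.6646 = 607.66 W/m².

608 W/m²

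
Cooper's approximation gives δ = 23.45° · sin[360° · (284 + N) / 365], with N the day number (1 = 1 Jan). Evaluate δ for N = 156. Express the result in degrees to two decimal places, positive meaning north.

360 × (284 + 156) / 365 = 433.973°; sin(433.973°) = 0.9611.
δ = 23.45 × 0.9611 = 22.538° ≈ +22.54°.

+22.54°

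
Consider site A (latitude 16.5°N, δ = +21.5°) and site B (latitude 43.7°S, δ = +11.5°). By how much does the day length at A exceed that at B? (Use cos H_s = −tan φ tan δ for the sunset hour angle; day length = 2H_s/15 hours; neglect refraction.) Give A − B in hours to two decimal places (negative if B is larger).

+2.39 h

A: H_s = arccos(−tan 16.5° · tan 21.5°) = 96.70°, so 2H_s/15 = 12.8933 h.
B: H_s = arccos(−tan -43.7° · tan 11.5°) = 78.79°, so 2H_s/15 = 10.5053 h.
A − B = 12.8933 − 10.5053 = 2.3880 h.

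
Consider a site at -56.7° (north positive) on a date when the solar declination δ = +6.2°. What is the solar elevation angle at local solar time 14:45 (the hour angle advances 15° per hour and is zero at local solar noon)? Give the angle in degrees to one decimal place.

Hour angle H = 15° × (14.75 − 12) = 41.25°.
cos θ_z = sin(-56.7°) sin(6.2°) + cos(-56.7°) cos(6.2°) cos(41.25°) = -0.0903 + 0.4104 = 0.3201.
θ_z = arccos(0.3201) = 71.33°, so the elevation is 90° − 71.33° = 18.67°.

18.7°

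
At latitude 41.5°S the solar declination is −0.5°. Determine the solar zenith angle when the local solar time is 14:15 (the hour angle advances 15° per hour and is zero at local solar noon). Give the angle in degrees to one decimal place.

51.1°

Hour angle H = 15° × (14.25 − 12) = 33.75°.
With φ = -41.5°, δ = -0.5°, H = 33.75°: sin φ sin δ = 0.0058, cos φ cos δ cos H = 0.6227, so cos θ_z = 0.6285.
θ_z = arccos(0.6285) = 51.06°.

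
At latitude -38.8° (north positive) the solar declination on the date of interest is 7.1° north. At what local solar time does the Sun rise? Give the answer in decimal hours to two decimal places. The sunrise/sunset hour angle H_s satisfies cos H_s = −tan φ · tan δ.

cos H_s = −tan(-38.8°) · tan(7.1°) = 0.1001, so H_s = arccos(0.1001) = 84.26°.
Sunrise is at 12 − H_s/15 = 12 − 5.617 = 6.383 h local solar time.

6.38 h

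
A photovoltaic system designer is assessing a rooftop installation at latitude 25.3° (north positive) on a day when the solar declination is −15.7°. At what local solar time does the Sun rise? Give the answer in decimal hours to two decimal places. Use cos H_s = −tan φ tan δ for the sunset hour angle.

−tan φ tan δ = −(0.4727)(-0.2811) = 0.1329; H_s = arccos(0.1329) = 82.36°.
Sunrise is at 12 − H_s/15 = 12 − 5.491 = 6.509 h local solar time.

6.51 h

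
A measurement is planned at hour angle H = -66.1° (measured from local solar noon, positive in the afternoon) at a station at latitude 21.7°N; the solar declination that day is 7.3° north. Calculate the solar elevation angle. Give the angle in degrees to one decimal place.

24.9°

cos θ_z = sin(21.7°) sin(7.3°) + cos(21.7°) cos(7.3°) cos(-66.10°) = 0.0470 + 0.3734 = 0.4204.
θ_z = arccos(0.4204) = 65.14°, so the elevation is 90° − 65.14° = 24.86°.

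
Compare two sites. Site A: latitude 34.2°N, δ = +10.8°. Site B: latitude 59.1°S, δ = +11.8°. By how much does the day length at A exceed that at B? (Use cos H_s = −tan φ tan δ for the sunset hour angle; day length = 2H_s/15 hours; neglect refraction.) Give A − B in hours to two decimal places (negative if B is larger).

+3.72 h

A: H_s = arccos(−tan 34.2° · tan 10.8°) = 97.45°, so 2H_s/15 = 12.9933 h.
B: H_s = arccos(−tan -59.1° · tan 11.8°) = 69.57°, so 2H_s/15 = 9.2760 h.
A − B = 12.9933 − 9.2760 = 3.7173 h.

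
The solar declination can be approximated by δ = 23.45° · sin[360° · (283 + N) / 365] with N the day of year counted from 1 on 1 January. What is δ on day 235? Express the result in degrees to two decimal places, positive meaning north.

+11.40°

360 × (283 + 235) / 365 = 510.904°; sin(510.904°) = 0.4863.
δ = 23.45 × 0.4863 = 11.404° ≈ +11.40°.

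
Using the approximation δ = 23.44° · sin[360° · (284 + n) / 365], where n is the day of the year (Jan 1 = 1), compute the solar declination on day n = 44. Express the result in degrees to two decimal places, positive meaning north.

360 × (284 + 44) / 365 = 323.507°; sin(323.507°) = -0.5947.
δ = 23.44 × -0.5947 = -13.940° ≈ -13.94°.

-13.94°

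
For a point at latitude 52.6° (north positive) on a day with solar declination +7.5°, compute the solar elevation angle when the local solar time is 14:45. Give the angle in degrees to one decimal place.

Hour angle H = 15° × (14.75 − 12) = 41.25°.
cos θ_z = sin(52.6°) sin(7.5°) + cos(52.6°) cos(7.5°) cos(41.25°) = 0.1037 + 0.4527 = 0.5564.
θ_z = arccos(0.5564) = 56.19°, so the elevation is 90° − 56.19° = 33.81°.

33.8°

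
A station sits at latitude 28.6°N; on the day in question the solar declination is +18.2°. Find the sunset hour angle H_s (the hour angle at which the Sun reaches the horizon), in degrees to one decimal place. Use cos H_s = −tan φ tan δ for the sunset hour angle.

cos H_s = −tan(28.6°) · tan(18.2°) = -0.1793, so H_s = arccos(-0.1793) = 100.33°.

100.3°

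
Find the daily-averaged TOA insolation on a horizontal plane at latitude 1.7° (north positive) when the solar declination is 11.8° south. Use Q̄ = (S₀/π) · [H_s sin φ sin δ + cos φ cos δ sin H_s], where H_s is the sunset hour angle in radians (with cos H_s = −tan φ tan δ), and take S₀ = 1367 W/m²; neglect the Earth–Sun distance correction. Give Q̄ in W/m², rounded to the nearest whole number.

cos H_s = −tan(1.7°) · tan(-11.8°) = 0.0062, so H_s = arccos(0.0062) = 89.64°. In radians, H_s = 1.5645.
H_s sin φ sin δ = 1.5645 × 0.0297 × -0.2045 = -0.0095.
cos φ cos δ sin H_s = 0.9996 × 0.9789 × 1.0000 = 0.9785.
Q̄ = (1367/π) × (-0.0095 + 0.9785) = 435.13 × 0.9690 = 421.64 W/m².

422 W/m²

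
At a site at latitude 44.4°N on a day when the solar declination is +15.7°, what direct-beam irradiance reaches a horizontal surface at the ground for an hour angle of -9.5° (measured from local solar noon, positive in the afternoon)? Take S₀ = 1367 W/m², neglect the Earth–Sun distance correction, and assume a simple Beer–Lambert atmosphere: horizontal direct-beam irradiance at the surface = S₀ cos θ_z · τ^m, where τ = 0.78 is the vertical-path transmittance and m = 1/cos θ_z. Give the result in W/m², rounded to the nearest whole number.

891 W/m²

With φ = 44.4°, δ = 15.7°, H = -9.50°: sin φ sin δ = 0.1893, cos φ cos δ cos H = 0.6784, so cos θ_z = 0.8677.
Air mass m = 1/cos θ_z = 1/0.8677 = 1.152; τ^m = 0.78^1.152 = 0.7511.
Surface direct beam = 1367 × 0.8677 × 0.7511 = 890.91 W/m².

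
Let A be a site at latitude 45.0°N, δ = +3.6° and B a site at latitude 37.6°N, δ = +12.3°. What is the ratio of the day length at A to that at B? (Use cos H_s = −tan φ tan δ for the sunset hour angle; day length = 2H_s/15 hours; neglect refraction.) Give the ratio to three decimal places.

A: H_s = arccos(−tan 45.0° · tan 3.6°) = 93.61°, so 2H_s/15 = 12.4813 h.
B: H_s = arccos(−tan 37.6° · tan 12.3°) = 99.67°, so 2H_s/15 = 13.2893 h.
Ratio A/B = 12.4813 / 13.2893 = 0.9392.

0.939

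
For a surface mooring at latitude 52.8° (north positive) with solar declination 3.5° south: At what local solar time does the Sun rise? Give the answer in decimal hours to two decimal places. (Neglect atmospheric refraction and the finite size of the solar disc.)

6.31 h

The sunset hour angle satisfies cos H_s = −tan φ tan δ = 0.0806, giving H_s = 85.38°.
Sunrise is at 12 − H_s/15 = 12 − 5.692 = 6.308 h local solar time.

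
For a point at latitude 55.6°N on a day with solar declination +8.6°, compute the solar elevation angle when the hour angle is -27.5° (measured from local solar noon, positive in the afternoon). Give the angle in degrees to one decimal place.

cos θ_z = sin(55.6°) sin(8.6°) + cos(55.6°) cos(8.6°) cos(-27.50°) = 0.1234 + 0.4955 = 0.6189.
θ_z = arccos(0.6189) = 51.76°, so the elevation is 90° − 51.76° = 38.24°.

38.2°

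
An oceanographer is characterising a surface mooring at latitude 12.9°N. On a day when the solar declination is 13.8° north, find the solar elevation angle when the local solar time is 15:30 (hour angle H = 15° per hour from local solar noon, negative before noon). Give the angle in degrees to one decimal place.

39.0°

Hour angle H = 15° × (15.5 − 12) = 52.50°.
With φ = 12.9°, δ = 13.8°, H = 52.50°: sin φ sin δ = 0.0533, cos φ cos δ cos H = 0.5763, so cos θ_z = 0.6296.
θ_z = arccos(0.6296) = 50.98°, so the elevation is 90° − 50.98° = 39.02°.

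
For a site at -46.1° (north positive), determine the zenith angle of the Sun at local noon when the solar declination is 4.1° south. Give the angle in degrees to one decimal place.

At local solar noon the hour angle is zero, so the zenith angle is |φ − δ| = |-46.1° − (-4.1°)| = 42.0°.

42.0°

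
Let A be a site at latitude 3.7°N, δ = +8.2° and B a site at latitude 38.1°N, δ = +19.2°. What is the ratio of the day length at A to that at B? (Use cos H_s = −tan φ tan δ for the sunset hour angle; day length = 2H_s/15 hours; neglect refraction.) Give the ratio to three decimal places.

A: H_s = arccos(−tan 3.7° · tan 8.2°) = 90.53°, so 2H_s/15 = 12.0707 h.
B: H_s = arccos(−tan 38.1° · tan 19.2°) = 105.85°, so 2H_s/15 = 14.1133 h.
Ratio A/B = 12.0707 / 14.1133 = 0.8553.

0.855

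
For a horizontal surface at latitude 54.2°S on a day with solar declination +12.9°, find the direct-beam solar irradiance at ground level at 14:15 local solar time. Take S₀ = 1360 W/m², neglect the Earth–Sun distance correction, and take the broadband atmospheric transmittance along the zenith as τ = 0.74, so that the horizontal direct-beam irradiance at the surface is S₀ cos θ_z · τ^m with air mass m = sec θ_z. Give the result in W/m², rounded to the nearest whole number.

Hour angle H = 15° × (14.25 − 12) = 33.75°.
cos θ_z = sin(-54.2°) sin(12.9°) + cos(-54.2°) cos(12.9°) cos(33.75°) = -0.1811 + 0.4741 = 0.2930.
Air mass m = 1/cos θ_z = 1/0.2930 = 3.413; τ^m = 0.74^3.413 = 0.3578.
Surface direct beam = 1360 × 0.2930 × 0.3578 = 142.58 W/m².

143 W/m²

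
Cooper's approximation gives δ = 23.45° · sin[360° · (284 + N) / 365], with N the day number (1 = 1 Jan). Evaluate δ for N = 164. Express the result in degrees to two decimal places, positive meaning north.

+23.21°

360 × (284 + 164) / 365 = 441.863°; sin(441.863°) = 0.9899.
δ = 23.45 × 0.9899 = 23.213° ≈ +23.21°.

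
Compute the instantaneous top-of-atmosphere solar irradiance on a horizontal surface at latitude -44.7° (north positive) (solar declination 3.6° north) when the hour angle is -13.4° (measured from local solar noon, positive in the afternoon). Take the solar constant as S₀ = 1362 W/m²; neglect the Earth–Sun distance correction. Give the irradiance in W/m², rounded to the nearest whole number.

cos θ_z = sin(-44.7°) sin(3.6°) + cos(-44.7°) cos(3.6°) cos(-13.40°) = -0.0442 + 0.6901 = 0.6459.
Top-of-atmosphere irradiance = S₀ cos θ_z = 1362 × 0.6459 = 879.72 W/m².

880 W/m²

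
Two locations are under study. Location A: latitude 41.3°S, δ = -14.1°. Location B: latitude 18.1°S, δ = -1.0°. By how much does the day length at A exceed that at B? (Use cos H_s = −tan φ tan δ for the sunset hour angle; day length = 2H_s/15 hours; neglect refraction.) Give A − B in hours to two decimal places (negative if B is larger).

A: H_s = arccos(−tan -41.3° · tan -14.1°) = 102.75°, so 2H_s/15 = 13.7000 h.
B: H_s = arccos(−tan -18.1° · tan -1.0°) = 90.33°, so 2H_s/15 = 12.0440 h.
A − B = 13.7000 − 12.0440 = 1.6560 h.

+1.66 h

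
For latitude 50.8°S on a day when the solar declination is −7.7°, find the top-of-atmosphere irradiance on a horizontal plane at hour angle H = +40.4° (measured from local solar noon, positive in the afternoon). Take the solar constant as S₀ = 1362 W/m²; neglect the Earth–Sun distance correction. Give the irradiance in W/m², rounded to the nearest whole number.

With φ = -50.8°, δ = -7.7°, H = 40.40°: sin φ sin δ = 0.1038, cos φ cos δ cos H = 0.4770, so cos θ_z = 0.5808.
Top-of-atmosphere irradiance = S₀ cos θ_z = 1362 × 0.5808 = 791.05 W/m².

791 W/m²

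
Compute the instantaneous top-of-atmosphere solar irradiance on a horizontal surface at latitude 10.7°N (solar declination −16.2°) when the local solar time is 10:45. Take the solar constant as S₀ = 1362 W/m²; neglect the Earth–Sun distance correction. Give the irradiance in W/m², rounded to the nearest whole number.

Hour angle H = 15° × (10.75 − 12) = -18.75°.
cos θ_z = sin φ sin δ + cos φ cos δ cos H = (0.1857)(-0.2790) + (0.9826)(0.9603)(0.9469) = 0.8417.
Top-of-atmosphere irradiance = S₀ cos θ_z = 1362 × 0.8417 = 1146.40 W/m².

1146 W/m²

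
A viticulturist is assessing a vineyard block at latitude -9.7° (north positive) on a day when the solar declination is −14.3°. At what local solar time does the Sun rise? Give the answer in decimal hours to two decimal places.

The sunset hour angle satisfies cos H_s = −tan φ tan δ = -0.0436, giving H_s = 92.50°.
Sunrise is at 12 − H_s/15 = 12 − 6.167 = 5.833 h local solar time.

5.83 h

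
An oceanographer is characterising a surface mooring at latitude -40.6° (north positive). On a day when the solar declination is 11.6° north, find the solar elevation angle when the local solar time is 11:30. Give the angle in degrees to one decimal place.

37.3°

Hour angle H = 15° × (11.5 − 12) = -7.50°.
cos θ_z = sin φ sin δ + cos φ cos δ cos H = (-0.6508)(0.2011) + (0.7593)(0.9796)(0.9914) = 0.6065.
θ_z = arccos(0.6065) = 52.66°, so the elevation is 90° − 52.66° = 37.34°.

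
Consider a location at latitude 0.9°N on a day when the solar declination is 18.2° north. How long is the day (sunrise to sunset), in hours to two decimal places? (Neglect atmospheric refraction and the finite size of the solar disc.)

12.04 hours

The sunset hour angle satisfies cos H_s = −tan φ tan δ = -0.0052, giving H_s = 90.30°.
Day length = 2 H_s / 15° h⁻¹ = 180.60° / 15 = 12.040 h.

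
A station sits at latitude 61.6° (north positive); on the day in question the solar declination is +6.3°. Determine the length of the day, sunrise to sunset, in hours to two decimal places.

13.57 hours

−tan φ tan δ = −(1.8495)(0.1104) = -0.2042; H_s = arccos(-0.2042) = 101.78°.
Day length = 2 H_s / 15° h⁻¹ = 203.56° / 15 = 13.571 h.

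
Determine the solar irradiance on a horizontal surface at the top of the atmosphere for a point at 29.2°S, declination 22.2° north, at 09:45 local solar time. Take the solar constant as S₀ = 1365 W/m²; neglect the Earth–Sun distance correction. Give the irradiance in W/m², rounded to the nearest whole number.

Hour angle H = 15° × (9.75 − 12) = -33.75°.
With φ = -29.2°, δ = 22.2°, H = -33.75°: sin φ sin δ = -0.1843, cos φ cos δ cos H = 0.6720, so cos θ_z = 0.4877.
Top-of-atmosphere irradiance = S₀ cos θ_z = 1365 × 0.4877 = 665.71 W/m².

666 W/m²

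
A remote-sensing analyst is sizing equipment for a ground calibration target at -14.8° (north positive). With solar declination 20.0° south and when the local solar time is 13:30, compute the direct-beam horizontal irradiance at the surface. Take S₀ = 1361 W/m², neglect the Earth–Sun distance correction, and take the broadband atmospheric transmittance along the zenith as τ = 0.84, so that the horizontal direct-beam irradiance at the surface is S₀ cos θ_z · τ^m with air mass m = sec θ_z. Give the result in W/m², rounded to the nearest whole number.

Hour angle H = 15° × (13.5 − 12) = 22.50°.
With φ = -14.8°, δ = -20.0°, H = 22.50°: sin φ sin δ = 0.0874, cos φ cos δ cos H = 0.8394, so cos θ_z = 0.9268.
Air mass m = 1/cos θ_z = 1/0.9268 = 1.079; τ^m = 0.84^1.079 = 0.8285.
Surface direct beam = 1361 × 0.9268 × 0.8285 = 1045.05 W/m².

1045 W/m²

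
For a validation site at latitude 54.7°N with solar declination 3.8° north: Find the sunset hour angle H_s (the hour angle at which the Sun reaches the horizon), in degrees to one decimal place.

The sunset hour angle satisfies cos H_s = −tan φ tan δ = -0.0938, giving H_s = 95.38°.

95.4°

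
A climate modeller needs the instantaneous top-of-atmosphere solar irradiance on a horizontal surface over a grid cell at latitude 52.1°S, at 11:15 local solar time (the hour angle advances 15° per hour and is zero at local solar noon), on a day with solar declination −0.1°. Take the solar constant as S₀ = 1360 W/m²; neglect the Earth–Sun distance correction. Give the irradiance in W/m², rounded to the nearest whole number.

821 W/m²

Hour angle H = 15° × (11.25 − 12) = -11.25°.
cos θ_z = sin φ sin δ + cos φ cos δ cos H = (-0.7891)(-0.0017) + (0.6143)(1.0000)(0.9808) = 0.6038.
Top-of-atmosphere irradiance = S₀ cos θ_z = 1360 × 0.6038 = 821.17 W/m².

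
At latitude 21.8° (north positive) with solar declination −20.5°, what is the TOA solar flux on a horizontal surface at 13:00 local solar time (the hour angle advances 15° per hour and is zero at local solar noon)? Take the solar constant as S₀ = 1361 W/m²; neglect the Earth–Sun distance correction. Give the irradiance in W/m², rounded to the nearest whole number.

966 W/m²

Hour angle H = 15° × (13 − 12) = 15.00°.
cos θ_z = sin(21.8°) sin(-20.5°) + cos(21.8°) cos(-20.5°) cos(15.00°) = -0.1301 + 0.8401 = 0.7100.
Top-of-atmosphere irradiance = S₀ cos θ_z = 1361 × 0.7100 = 966.31 W/m².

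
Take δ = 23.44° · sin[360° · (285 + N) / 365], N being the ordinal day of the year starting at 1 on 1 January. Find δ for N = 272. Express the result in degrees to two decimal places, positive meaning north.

360 × (285 + 272) / 365 = 549.370°; sin(549.370°) = -0.1628.
δ = 23.44 × -0.1628 = -3.816° ≈ -3.82°.

-3.82°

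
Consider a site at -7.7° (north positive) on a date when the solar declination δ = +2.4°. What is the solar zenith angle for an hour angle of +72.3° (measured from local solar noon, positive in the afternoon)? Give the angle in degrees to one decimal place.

With φ = -7.7°, δ = 2.4°, H = 72.30°: sin φ sin δ = -0.0056, cos φ cos δ cos H = 0.3010, so cos θ_z = 0.2954.
θ_z = arccos(0.2954) = 72.82°.

72.8°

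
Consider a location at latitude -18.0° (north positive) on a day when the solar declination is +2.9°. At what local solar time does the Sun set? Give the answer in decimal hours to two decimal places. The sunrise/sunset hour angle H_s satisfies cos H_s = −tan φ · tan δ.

17.94 h

cos H_s = −tan(-18.0°) · tan(2.9°) = 0.0165, so H_s = arccos(0.0165) = 89.05°.
Sunset is at 12 + H_s/15 = 12 + 5.937 = 17.937 h local solar time.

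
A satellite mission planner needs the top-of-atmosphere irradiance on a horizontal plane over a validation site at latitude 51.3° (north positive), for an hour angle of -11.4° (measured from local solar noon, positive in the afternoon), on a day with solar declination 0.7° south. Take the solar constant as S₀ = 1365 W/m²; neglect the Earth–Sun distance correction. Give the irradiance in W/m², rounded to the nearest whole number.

824 W/m²

With φ = 51.3°, δ = -0.7°, H = -11.40°: sin φ sin δ = -0.0095, cos φ cos δ cos H = 0.6129, so cos θ_z = 0.6034.
Top-of-atmosphere irradiance = S₀ cos θ_z = 1365 × 0.6034 = 823.64 W/m².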